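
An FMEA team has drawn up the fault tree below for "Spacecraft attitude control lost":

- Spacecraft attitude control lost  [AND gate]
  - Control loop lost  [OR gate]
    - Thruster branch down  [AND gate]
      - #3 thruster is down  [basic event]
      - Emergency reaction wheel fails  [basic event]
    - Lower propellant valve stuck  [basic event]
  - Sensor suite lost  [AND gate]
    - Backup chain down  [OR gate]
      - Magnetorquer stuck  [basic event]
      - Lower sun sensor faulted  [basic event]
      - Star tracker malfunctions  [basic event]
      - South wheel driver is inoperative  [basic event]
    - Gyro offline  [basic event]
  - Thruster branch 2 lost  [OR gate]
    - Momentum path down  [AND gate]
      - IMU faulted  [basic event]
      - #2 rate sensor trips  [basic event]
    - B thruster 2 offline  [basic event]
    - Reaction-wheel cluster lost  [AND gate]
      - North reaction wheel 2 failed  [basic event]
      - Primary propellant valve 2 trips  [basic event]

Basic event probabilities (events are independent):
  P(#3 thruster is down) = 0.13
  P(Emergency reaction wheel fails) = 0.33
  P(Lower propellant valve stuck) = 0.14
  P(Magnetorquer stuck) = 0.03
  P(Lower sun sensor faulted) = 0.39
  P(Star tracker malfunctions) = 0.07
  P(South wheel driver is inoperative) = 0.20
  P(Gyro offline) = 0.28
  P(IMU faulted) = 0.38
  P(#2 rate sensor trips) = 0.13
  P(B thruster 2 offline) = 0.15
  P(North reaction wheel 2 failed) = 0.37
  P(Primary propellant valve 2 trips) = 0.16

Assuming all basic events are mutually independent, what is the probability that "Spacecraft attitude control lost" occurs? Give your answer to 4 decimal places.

P(Thruster branch down) [AND] = 0.13 × 0.33 = 0.042900
P(Control loop lost) [OR] = 1 − (1−0.042900) × (1−0.14) = 0.176894
P(Backup chain down) [OR] = 1 − (1−0.03) × (1−0.39) × (1−0.07) × (1−0.20) = 0.559775
P(Sensor suite lost) [AND] = 0.559775 × 0.28 = 0.156737
P(Momentum path down) [AND] = 0.38 × 0.13 = 0.049400
P(Reaction-wheel cluster lost) [AND] = 0.37 × 0.16 = 0.059200
P(Thruster branch 2 lost) [OR] = 1 − (1−0.049400) × (1−0.15) × (1−0.059200) = 0.239824
P(Spacecraft attitude control lost) [AND] = 0.176894 × 0.156737 × 0.239824 = 0.006649
Rounded to 4 decimal places: P(Spacecraft attitude control lost) ≈ 0.0066.

0.0066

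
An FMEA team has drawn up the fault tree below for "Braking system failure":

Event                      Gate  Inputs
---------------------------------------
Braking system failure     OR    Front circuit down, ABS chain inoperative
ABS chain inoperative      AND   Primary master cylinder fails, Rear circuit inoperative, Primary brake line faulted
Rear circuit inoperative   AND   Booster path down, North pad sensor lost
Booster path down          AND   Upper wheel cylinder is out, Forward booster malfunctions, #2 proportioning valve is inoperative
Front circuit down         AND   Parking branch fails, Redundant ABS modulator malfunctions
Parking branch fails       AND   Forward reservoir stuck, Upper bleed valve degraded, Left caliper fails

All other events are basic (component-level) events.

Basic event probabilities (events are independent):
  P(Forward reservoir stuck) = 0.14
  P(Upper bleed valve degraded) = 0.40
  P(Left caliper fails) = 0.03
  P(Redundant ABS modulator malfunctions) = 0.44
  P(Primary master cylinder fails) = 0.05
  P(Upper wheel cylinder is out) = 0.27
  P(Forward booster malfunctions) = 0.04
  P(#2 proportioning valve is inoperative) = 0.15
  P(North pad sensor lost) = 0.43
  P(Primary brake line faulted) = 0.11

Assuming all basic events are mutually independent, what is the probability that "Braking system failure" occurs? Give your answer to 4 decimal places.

P(Parking branch fails) [AND] = 0.14 × 0.40 × 0.03 = 0.001680
P(Front circuit down) [AND] = 0.001680 × 0.44 = 0.000739
P(Booster path down) [AND] = 0.27 × 0.04 × 0.15 = 0.001620
P(Rear circuit inoperative) [AND] = 0.001620 × 0.43 = 0.000697
P(ABS chain inoperative) [AND] = 0.05 × 0.000697 × 0.11 = 0.000004
P(Braking system failure) [OR] = 1 − (1−0.000739) × (1−0.000004) = 0.000743
Rounded to 4 decimal places: P(Braking system failure) ≈ 0.0007.

0.0007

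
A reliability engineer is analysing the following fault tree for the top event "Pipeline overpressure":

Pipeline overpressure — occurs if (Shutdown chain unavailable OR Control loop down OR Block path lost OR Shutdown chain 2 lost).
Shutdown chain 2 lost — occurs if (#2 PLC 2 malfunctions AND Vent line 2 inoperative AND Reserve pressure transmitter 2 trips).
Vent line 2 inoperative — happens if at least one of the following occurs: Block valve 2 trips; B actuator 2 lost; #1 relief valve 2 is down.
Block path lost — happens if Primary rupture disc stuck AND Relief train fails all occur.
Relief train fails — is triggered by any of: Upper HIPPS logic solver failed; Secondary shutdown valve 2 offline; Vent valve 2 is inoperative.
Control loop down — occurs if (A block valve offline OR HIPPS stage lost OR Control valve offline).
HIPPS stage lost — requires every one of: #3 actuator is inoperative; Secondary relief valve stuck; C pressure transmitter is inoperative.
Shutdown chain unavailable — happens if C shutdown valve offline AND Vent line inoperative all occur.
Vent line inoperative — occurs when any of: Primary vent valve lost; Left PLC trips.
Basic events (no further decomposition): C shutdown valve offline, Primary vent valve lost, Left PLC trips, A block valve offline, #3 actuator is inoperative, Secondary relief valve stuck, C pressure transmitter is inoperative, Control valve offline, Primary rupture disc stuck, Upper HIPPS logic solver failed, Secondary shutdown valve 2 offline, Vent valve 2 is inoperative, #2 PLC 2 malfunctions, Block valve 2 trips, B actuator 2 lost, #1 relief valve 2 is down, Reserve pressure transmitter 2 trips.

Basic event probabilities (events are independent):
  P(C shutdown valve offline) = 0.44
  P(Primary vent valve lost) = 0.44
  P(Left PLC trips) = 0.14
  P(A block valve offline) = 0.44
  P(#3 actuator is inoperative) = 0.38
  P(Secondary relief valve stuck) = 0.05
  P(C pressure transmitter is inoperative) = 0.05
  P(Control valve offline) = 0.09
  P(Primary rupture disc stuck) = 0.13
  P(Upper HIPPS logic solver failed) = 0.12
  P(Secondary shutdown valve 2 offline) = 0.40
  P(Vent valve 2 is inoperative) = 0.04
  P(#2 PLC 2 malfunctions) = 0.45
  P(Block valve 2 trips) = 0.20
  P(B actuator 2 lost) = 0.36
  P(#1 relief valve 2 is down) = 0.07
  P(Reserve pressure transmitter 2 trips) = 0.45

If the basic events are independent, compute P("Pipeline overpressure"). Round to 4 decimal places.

0.6712

P(Vent line inoperative) [OR] = 1 − (1−0.44) × (1−0.14) = 0.518400
P(Shutdown chain unavailable) [AND] = 0.44 × 0.518400 = 0.228096
P(HIPPS stage lost) [AND] = 0.38 × 0.05 × 0.05 = 0.000950
P(Control loop down) [OR] = 1 − (1−0.44) × (1−0.000950) × (1−0.09) = 0.490884
P(Relief train fails) [OR] = 1 − (1−0.12) × (1−0.40) × (1−0.04) = 0.493120
P(Block path lost) [AND] = 0.13 × 0.493120 = 0.064106
P(Vent line 2 inoperative) [OR] = 1 − (1−0.20) × (1−0.36) × (1−0.07) = 0.523840
P(Shutdown chain 2 lost) [AND] = 0.45 × 0.523840 × 0.45 = 0.106078
P(Pipeline overpressure) [OR] = 1 − (1−0.228096) × (1−0.490884) × (1−0.064106) × (1−0.106078) = 0.671219
Rounded to 4 decimal places: P(Pipeline overpressure) ≈ 0.6712.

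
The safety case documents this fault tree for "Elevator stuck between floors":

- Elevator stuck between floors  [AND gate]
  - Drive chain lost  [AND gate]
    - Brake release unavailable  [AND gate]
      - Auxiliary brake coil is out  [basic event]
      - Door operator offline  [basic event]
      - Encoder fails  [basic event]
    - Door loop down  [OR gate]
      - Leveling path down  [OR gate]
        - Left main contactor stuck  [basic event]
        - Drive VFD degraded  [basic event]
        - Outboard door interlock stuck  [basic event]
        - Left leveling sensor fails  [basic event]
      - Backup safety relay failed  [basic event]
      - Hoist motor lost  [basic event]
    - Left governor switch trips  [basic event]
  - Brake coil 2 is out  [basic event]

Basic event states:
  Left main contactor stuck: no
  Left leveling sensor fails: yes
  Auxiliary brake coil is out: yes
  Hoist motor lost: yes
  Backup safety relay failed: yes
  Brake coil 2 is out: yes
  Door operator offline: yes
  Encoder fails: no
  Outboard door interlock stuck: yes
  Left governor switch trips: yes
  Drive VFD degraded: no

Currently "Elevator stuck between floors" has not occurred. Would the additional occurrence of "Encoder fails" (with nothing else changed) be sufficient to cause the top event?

Yes

Counterfactual: set "Encoder fails" to occurred.
Brake release unavailable [AND]: Auxiliary brake coil is out=occurs, Door operator offline=occurs, Encoder fails=occurs → all inputs occur → occurs.
Leveling path down [OR]: Left main contactor stuck=not, Drive VFD degraded=not, Outboard door interlock stuck=occurs, Left leveling sensor fails=occurs → at least one input occurs → occurs.
Door loop down [OR]: Leveling path down=occurs, Backup safety relay failed=occurs, Hoist motor lost=occurs → at least one input occurs → occurs.
Drive chain lost [AND]: Brake release unavailable=occurs, Door loop down=occurs, Left governor switch trips=occurs → all inputs occur → occurs.
Elevator stuck between floors [AND]: Drive chain lost=occurs, Brake coil 2 is out=occurs → all inputs occur → occurs.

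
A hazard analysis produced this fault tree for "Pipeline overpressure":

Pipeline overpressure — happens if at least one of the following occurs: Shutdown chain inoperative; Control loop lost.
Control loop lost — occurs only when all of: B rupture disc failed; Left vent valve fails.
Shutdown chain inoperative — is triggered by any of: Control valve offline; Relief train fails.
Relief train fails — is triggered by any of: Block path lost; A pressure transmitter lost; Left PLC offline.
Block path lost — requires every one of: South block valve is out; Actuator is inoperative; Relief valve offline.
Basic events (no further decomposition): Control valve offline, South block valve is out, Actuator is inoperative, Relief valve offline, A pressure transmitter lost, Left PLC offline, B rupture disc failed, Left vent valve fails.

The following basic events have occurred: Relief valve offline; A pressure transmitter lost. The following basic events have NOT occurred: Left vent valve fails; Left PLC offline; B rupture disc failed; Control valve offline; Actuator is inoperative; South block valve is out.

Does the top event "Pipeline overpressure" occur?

Yes

Block path lost [AND]: South block valve is out=not, Actuator is inoperative=not, Relief valve offline=occurs → not all inputs occur → does not occur.
Relief train fails [OR]: Block path lost=not, A pressure transmitter lost=occurs, Left PLC offline=not → at least one input occurs → occurs.
Shutdown chain inoperative [OR]: Control valve offline=not, Relief train fails=occurs → at least one input occurs → occurs.
Control loop lost [AND]: B rupture disc failed=not, Left vent valve fails=not → not all inputs occur → does not occur.
Pipeline overpressure [OR]: Shutdown chain inoperative=occurs, Control loop lost=not → at least one input occurs → occurs.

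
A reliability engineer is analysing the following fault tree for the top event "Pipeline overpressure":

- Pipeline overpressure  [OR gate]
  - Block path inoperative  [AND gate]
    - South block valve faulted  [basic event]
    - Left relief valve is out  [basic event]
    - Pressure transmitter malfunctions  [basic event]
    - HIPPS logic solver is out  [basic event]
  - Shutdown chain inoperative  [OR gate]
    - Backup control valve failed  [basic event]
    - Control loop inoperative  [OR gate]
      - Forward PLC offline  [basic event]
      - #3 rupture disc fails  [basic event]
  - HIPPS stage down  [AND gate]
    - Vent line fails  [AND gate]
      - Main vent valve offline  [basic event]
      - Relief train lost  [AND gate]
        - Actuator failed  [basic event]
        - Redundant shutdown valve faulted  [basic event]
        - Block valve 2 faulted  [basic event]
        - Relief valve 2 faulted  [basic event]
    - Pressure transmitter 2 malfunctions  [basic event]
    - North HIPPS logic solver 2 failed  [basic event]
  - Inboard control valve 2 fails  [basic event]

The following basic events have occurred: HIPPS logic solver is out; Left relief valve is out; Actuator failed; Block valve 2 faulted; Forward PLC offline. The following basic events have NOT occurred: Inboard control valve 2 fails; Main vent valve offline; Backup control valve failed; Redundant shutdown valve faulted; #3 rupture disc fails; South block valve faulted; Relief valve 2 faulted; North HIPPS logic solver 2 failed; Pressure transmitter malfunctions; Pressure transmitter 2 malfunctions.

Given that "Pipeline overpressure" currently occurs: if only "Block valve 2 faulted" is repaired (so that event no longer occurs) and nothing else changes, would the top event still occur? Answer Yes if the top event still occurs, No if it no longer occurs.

Counterfactual: set "Block valve 2 faulted" to not occurred.
Block path inoperative [AND]: South block valve faulted=not, Left relief valve is out=occurs, Pressure transmitter malfunctions=not, HIPPS logic solver is out=occurs → not all inputs occur → does not occur.
Control loop inoperative [OR]: Forward PLC offline=occurs, #3 rupture disc fails=not → at least one input occurs → occurs.
Shutdown chain inoperative [OR]: Backup control valve failed=not, Control loop inoperative=occurs → at least one input occurs → occurs.
Relief train lost [AND]: Actuator failed=occurs, Redundant shutdown valve faulted=not, Block valve 2 faulted=not, Relief valve 2 faulted=not → not all inputs occur → does not occur.
Vent line fails [AND]: Main vent valve offline=not, Relief train lost=not → not all inputs occur → does not occur.
HIPPS stage down [AND]: Vent line fails=not, Pressure transmitter 2 malfunctions=not, North HIPPS logic solver 2 failed=not → not all inputs occur → does not occur.
Pipeline overpressure [OR]: Block path inoperative=not, Shutdown chain inoperative=occurs, HIPPS stage down=not, Inboard control valve 2 fails=not → at least one input occurs → occurs.

Yes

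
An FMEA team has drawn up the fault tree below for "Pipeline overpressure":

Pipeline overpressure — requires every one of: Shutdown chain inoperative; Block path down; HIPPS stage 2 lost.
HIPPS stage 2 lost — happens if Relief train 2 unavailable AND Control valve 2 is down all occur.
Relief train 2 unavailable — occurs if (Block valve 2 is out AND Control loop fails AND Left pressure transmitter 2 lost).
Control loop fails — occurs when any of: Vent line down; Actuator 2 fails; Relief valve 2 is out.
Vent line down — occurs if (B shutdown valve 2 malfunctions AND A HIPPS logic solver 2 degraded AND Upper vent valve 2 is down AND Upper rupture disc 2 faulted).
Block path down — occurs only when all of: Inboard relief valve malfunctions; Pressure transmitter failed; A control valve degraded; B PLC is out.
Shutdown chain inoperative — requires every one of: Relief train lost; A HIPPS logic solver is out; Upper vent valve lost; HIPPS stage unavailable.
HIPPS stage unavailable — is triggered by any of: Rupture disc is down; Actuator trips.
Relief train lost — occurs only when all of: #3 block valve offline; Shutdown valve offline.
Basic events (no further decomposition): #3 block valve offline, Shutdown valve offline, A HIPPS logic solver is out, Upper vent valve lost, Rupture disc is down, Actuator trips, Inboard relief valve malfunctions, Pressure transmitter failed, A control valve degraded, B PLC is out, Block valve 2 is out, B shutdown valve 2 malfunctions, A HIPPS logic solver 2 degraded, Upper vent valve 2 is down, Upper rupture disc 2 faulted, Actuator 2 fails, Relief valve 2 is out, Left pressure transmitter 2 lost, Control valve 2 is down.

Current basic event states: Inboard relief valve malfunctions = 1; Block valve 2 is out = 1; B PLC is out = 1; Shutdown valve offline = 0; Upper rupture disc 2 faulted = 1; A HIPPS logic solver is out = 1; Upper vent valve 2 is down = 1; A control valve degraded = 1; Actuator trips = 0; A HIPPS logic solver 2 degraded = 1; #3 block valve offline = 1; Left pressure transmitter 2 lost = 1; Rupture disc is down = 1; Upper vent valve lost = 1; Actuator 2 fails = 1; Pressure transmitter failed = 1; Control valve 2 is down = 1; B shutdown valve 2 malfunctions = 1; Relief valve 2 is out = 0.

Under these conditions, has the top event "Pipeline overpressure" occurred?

Relief train lost [AND]: #3 block valve offline=occurs, Shutdown valve offline=not → not all inputs occur → does not occur.
HIPPS stage unavailable [OR]: Rupture disc is down=occurs, Actuator trips=not → at least one input occurs → occurs.
Shutdown chain inoperative [AND]: Relief train lost=not, A HIPPS logic solver is out=occurs, Upper vent valve lost=occurs, HIPPS stage unavailable=occurs → not all inputs occur → does not occur.
Block path down [AND]: Inboard relief valve malfunctions=occurs, Pressure transmitter failed=occurs, A control valve degraded=occurs, B PLC is out=occurs → all inputs occur → occurs.
Vent line down [AND]: B shutdown valve 2 malfunctions=occurs, A HIPPS logic solver 2 degraded=occurs, Upper vent valve 2 is down=occurs, Upper rupture disc 2 faulted=occurs → all inputs occur → occurs.
Control loop fails [OR]: Vent line down=occurs, Actuator 2 fails=occurs, Relief valve 2 is out=not → at least one input occurs → occurs.
Relief train 2 unavailable [AND]: Block valve 2 is out=occurs, Control loop fails=occurs, Left pressure transmitter 2 lost=occurs → all inputs occur → occurs.
HIPPS stage 2 lost [AND]: Relief train 2 unavailable=occurs, Control valve 2 is down=occurs → all inputs occur → occurs.
Pipeline overpressure [AND]: Shutdown chain inoperative=not, Block path down=occurs, HIPPS stage 2 lost=occurs → not all inputs occur → does not occur.

No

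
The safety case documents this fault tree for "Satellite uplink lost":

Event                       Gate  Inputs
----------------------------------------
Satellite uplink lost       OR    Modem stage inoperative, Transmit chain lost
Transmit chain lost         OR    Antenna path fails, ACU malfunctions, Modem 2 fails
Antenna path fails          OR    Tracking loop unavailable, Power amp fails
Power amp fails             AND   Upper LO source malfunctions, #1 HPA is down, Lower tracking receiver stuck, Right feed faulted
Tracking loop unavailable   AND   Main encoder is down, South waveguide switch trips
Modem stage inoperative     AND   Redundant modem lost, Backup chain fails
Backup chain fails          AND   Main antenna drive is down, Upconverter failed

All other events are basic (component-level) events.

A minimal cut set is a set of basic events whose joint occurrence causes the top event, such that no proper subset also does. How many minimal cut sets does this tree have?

5

Backup chain fails [AND]: one cut set from each child combined → 1 × 1 = 1 cut set(s).
Modem stage inoperative [AND]: one cut set from each child combined → 1 × 1 = 1 cut set(s).
Tracking loop unavailable [AND]: one cut set from each child combined → 1 × 1 = 1 cut set(s).
Power amp fails [AND]: one cut set from each child combined → 1 × 1 × 1 × 1 = 1 cut set(s).
Antenna path fails [OR]: union of children's cut sets → 2 cut set(s).
Transmit chain lost [OR]: union of children's cut sets → 4 cut set(s).
Satellite uplink lost [OR]: union of children's cut sets → 5 cut set(s).
Minimal cut sets: {Main antenna drive is down, Redundant modem lost, Upconverter failed}; {Main encoder is down, South waveguide switch trips}; {#1 HPA is down, Lower tracking receiver stuck, Right feed faulted, Upper LO source malfunctions}; {ACU malfunctions}; {Modem 2 fails}.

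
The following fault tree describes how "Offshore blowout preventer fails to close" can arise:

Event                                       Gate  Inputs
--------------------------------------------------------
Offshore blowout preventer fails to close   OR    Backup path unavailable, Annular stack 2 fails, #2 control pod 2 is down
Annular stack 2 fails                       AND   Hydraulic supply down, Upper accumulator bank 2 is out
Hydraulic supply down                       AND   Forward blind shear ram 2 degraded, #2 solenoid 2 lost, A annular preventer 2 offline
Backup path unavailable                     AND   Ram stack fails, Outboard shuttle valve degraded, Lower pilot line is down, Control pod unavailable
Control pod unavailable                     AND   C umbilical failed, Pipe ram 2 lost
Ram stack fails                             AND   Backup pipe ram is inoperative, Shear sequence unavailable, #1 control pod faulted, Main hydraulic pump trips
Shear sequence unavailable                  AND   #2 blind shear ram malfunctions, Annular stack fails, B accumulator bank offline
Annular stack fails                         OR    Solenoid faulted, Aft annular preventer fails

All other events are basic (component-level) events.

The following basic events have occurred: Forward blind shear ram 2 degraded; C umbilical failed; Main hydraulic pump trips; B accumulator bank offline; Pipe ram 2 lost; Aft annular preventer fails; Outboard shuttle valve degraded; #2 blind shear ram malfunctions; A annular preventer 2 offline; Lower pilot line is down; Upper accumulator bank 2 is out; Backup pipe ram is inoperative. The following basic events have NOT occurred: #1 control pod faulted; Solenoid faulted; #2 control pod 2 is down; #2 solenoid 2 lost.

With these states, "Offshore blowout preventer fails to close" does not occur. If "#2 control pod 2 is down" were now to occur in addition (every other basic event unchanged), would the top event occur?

Counterfactual: set "#2 control pod 2 is down" to occurred.
Annular stack fails [OR]: Solenoid faulted=not, Aft annular preventer fails=occurs → at least one input occurs → occurs.
Shear sequence unavailable [AND]: #2 blind shear ram malfunctions=occurs, Annular stack fails=occurs, B accumulator bank offline=occurs → all inputs occur → occurs.
Ram stack fails [AND]: Backup pipe ram is inoperative=occurs, Shear sequence unavailable=occurs, #1 control pod faulted=not, Main hydraulic pump trips=occurs → not all inputs occur → does not occur.
Control pod unavailable [AND]: C umbilical failed=occurs, Pipe ram 2 lost=occurs → all inputs occur → occurs.
Backup path unavailable [AND]: Ram stack fails=not, Outboard shuttle valve degraded=occurs, Lower pilot line is down=occurs, Control pod unavailable=occurs → not all inputs occur → does not occur.
Hydraulic supply down [AND]: Forward blind shear ram 2 degraded=occurs, #2 solenoid 2 lost=not, A annular preventer 2 offline=occurs → not all inputs occur → does not occur.
Annular stack 2 fails [AND]: Hydraulic supply down=not, Upper accumulator bank 2 is out=occurs → not all inputs occur → does not occur.
Offshore blowout preventer fails to close [OR]: Backup path unavailable=not, Annular stack 2 fails=not, #2 control pod 2 is down=occurs → at least one input occurs → occurs.

Yes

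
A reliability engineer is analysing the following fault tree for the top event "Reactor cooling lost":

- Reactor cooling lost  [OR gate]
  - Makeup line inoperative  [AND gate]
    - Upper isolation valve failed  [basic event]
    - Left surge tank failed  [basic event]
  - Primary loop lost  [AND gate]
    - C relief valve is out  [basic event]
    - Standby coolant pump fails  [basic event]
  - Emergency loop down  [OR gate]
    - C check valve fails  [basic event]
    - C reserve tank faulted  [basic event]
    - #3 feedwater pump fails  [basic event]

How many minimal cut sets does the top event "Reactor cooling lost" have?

Makeup line inoperative [AND]: one cut set from each child combined → 1 × 1 = 1 cut set(s).
Primary loop lost [AND]: one cut set from each child combined → 1 × 1 = 1 cut set(s).
Emergency loop down [OR]: union of children's cut sets → 3 cut set(s).
Reactor cooling lost [OR]: union of children's cut sets → 5 cut set(s).
Minimal cut sets: {Left surge tank failed, Upper isolation valve failed}; {C relief valve is out, Standby coolant pump fails}; {C check valve fails}; {C reserve tank faulted}; {#3 feedwater pump fails}.

5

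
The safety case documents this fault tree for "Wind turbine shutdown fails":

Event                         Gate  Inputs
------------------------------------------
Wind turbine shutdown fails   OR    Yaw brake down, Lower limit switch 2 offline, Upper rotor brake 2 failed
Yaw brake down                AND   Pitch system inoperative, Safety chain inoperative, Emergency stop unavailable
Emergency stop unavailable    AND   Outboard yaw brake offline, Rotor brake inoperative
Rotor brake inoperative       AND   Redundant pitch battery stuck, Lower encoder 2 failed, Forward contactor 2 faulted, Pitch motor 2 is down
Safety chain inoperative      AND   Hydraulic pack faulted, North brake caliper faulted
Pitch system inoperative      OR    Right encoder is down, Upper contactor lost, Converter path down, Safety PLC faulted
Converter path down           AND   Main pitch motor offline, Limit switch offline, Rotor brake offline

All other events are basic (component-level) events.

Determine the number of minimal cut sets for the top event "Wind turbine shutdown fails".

6

Converter path down [AND]: one cut set from each child combined → 1 × 1 × 1 = 1 cut set(s).
Pitch system inoperative [OR]: union of children's cut sets → 4 cut set(s).
Safety chain inoperative [AND]: one cut set from each child combined → 1 × 1 = 1 cut set(s).
Rotor brake inoperative [AND]: one cut set from each child combined → 1 × 1 × 1 × 1 = 1 cut set(s).
Emergency stop unavailable [AND]: one cut set from each child combined → 1 × 1 = 1 cut set(s).
Yaw brake down [AND]: one cut set from each child combined → 4 × 1 × 1 = 4 cut set(s).
Wind turbine shutdown fails [OR]: union of children's cut sets → 6 cut set(s).
Minimal cut sets: {Forward contactor 2 faulted, Hydraulic pack faulted, Lower encoder 2 failed, North brake caliper faulted, Outboard yaw brake offline, Pitch motor 2 is down, Redundant pitch battery stuck, Right encoder is down}; {Forward contactor 2 faulted, Hydraulic pack faulted, Lower encoder 2 failed, North brake caliper faulted, Outboard yaw brake offline, Pitch motor 2 is down, Redundant pitch battery stuck, Upper contactor lost}; {Forward contactor 2 faulted, Hydraulic pack faulted, Limit switch offline, Lower encoder 2 failed, Main pitch motor offline, North brake caliper faulted, Outboard yaw brake offline, Pitch motor 2 is down, Redundant pitch battery stuck, Rotor brake offline}; {Forward contactor 2 faulted, Hydraulic pack faulted, Lower encoder 2 failed, North brake caliper faulted, Outboard yaw brake offline, Pitch motor 2 is down, Redundant pitch battery stuck, Safety PLC faulted}; {Lower limit switch 2 offline}; {Upper rotor brake 2 failed}.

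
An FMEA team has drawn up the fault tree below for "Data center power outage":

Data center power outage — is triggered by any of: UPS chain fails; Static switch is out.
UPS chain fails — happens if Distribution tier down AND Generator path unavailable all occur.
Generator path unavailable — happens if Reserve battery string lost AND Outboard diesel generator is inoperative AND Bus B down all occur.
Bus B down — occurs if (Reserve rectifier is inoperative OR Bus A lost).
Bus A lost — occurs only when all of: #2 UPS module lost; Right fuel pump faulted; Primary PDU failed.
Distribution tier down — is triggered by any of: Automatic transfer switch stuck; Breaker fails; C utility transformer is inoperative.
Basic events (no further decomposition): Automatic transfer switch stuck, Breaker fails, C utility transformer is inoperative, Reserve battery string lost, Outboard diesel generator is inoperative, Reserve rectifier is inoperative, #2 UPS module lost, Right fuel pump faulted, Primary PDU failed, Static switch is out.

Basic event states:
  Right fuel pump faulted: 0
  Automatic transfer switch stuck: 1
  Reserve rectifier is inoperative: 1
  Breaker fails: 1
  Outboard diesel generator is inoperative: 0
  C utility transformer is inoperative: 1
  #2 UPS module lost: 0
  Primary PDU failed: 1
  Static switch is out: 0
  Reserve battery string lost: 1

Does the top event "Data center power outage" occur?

Distribution tier down [OR]: Automatic transfer switch stuck=occurs, Breaker fails=occurs, C utility transformer is inoperative=occurs → at least one input occurs → occurs.
Bus A lost [AND]: #2 UPS module lost=not, Right fuel pump faulted=not, Primary PDU failed=occurs → not all inputs occur → does not occur.
Bus B down [OR]: Reserve rectifier is inoperative=occurs, Bus A lost=not → at least one input occurs → occurs.
Generator path unavailable [AND]: Reserve battery string lost=occurs, Outboard diesel generator is inoperative=not, Bus B down=occurs → not all inputs occur → does not occur.
UPS chain fails [AND]: Distribution tier down=occurs, Generator path unavailable=not → not all inputs occur → does not occur.
Data center power outage [OR]: UPS chain fails=not, Static switch is out=not → no input occurs → does not occur.

No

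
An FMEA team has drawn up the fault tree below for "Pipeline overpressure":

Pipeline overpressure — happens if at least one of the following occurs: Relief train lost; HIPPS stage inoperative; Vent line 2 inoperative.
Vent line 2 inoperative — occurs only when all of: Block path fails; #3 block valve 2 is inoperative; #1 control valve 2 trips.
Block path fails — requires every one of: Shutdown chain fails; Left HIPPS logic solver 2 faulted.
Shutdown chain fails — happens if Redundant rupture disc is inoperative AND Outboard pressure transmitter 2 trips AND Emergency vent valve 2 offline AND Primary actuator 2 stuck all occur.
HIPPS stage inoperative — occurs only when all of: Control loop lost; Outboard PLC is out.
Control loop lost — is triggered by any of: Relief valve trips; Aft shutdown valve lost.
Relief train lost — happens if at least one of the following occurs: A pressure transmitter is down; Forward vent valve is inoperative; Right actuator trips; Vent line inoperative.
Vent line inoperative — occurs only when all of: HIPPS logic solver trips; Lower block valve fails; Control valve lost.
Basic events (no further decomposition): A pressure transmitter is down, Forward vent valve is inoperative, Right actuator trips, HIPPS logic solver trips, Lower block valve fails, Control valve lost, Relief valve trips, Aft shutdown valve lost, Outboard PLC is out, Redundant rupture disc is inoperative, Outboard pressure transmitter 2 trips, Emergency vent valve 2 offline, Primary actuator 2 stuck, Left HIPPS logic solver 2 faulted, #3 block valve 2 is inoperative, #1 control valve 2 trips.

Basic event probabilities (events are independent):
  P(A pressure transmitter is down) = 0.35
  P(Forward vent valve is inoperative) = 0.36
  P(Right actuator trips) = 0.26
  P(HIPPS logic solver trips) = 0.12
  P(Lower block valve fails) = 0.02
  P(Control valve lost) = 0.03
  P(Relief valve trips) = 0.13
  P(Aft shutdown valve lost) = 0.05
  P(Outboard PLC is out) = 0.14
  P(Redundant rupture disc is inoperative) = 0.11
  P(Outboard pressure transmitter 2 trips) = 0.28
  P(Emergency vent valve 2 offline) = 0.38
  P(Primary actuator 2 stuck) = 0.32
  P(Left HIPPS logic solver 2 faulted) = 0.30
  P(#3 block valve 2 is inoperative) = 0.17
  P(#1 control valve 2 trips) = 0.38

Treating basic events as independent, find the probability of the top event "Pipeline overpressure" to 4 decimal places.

0.6997

P(Vent line inoperative) [AND] = 0.12 × 0.02 × 0.03 = 0.000072
P(Relief train lost) [OR] = 1 − (1−0.35) × (1−0.36) × (1−0.26) × (1−0.000072) = 0.692182
P(Control loop lost) [OR] = 1 − (1−0.13) × (1−0.05) = 0.173500
P(HIPPS stage inoperative) [AND] = 0.173500 × 0.14 = 0.024290
P(Shutdown chain fails) [AND] = 0.11 × 0.28 × 0.38 × 0.32 = 0.003745
P(Block path fails) [AND] = 0.003745 × 0.30 = 0.001124
P(Vent line 2 inoperative) [AND] = 0.001124 × 0.17 × 0.38 = 0.000073
P(Pipeline overpressure) [OR] = 1 − (1−0.692182) × (1−0.024290) × (1−0.000073) = 0.699681
Rounded to 4 decimal places: P(Pipeline overpressure) ≈ 0.6997.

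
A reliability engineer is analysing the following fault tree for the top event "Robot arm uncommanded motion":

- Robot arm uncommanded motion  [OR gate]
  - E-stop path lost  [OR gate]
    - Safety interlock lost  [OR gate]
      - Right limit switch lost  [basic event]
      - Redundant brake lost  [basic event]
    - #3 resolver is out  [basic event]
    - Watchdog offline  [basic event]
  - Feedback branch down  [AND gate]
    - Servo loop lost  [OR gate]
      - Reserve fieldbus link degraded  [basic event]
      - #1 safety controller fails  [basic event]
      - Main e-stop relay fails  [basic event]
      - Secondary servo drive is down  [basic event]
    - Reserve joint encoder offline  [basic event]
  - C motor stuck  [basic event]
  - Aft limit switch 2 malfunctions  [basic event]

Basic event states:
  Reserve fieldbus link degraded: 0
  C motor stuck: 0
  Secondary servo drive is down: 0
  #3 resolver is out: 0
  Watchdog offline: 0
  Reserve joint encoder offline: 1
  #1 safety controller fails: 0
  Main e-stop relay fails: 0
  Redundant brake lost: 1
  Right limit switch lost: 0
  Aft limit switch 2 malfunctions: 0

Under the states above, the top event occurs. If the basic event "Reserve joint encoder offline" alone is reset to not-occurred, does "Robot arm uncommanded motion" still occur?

Yes

Counterfactual: set "Reserve joint encoder offline" to not occurred.
Safety interlock lost [OR]: Right limit switch lost=not, Redundant brake lost=occurs → at least one input occurs → occurs.
E-stop path lost [OR]: Safety interlock lost=occurs, #3 resolver is out=not, Watchdog offline=not → at least one input occurs → occurs.
Servo loop lost [OR]: Reserve fieldbus link degraded=not, #1 safety controller fails=not, Main e-stop relay fails=not, Secondary servo drive is down=not → no input occurs → does not occur.
Feedback branch down [AND]: Servo loop lost=not, Reserve joint encoder offline=not → not all inputs occur → does not occur.
Robot arm uncommanded motion [OR]: E-stop path lost=occurs, Feedback branch down=not, C motor stuck=not, Aft limit switch 2 malfunctions=not → at least one input occurs → occurs.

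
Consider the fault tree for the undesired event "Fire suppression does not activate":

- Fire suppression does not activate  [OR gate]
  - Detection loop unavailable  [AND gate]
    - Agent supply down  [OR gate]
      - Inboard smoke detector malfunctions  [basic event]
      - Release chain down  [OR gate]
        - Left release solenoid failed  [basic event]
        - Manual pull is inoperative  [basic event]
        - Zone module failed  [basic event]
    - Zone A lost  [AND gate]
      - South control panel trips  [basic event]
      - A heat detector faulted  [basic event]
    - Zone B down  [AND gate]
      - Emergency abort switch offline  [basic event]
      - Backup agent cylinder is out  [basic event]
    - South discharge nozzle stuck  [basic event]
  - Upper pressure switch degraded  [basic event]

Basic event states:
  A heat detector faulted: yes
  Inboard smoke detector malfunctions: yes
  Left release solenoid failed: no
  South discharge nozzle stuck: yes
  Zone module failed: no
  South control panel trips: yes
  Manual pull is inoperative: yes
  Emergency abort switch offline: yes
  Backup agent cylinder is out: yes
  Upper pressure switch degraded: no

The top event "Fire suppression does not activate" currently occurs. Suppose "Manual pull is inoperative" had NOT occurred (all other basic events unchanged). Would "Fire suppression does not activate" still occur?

Yes

Counterfactual: set "Manual pull is inoperative" to not occurred.
Release chain down [OR]: Left release solenoid failed=not, Manual pull is inoperative=not, Zone module failed=not → no input occurs → does not occur.
Agent supply down [OR]: Inboard smoke detector malfunctions=occurs, Release chain down=not → at least one input occurs → occurs.
Zone A lost [AND]: South control panel trips=occurs, A heat detector faulted=occurs → all inputs occur → occurs.
Zone B down [AND]: Emergency abort switch offline=occurs, Backup agent cylinder is out=occurs → all inputs occur → occurs.
Detection loop unavailable [AND]: Agent supply down=occurs, Zone A lost=occurs, Zone B down=occurs, South discharge nozzle stuck=occurs → all inputs occur → occurs.
Fire suppression does not activate [OR]: Detection loop unavailable=occurs, Upper pressure switch degraded=not → at least one input occurs → occurs.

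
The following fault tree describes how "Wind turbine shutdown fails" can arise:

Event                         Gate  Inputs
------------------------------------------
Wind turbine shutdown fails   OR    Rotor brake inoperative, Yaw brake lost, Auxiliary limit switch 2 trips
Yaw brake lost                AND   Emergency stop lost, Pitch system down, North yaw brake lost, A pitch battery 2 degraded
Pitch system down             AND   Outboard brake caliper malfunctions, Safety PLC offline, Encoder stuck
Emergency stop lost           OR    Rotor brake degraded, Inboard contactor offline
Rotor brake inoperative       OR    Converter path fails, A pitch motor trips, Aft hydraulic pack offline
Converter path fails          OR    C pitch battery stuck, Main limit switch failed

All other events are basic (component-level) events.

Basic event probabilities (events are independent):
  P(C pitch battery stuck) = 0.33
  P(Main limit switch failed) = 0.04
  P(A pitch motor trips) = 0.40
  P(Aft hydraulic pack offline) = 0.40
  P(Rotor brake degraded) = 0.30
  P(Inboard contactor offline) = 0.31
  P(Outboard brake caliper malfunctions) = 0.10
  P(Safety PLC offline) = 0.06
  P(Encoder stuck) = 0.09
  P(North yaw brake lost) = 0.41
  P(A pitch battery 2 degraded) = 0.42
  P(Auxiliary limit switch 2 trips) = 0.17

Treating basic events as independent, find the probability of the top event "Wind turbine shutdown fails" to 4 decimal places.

0.8078

P(Converter path fails) [OR] = 1 − (1−0.33) × (1−0.04) = 0.356800
P(Rotor brake inoperative) [OR] = 1 − (1−0.356800) × (1−0.40) × (1−0.40) = 0.768448
P(Emergency stop lost) [OR] = 1 − (1−0.30) × (1−0.31) = 0.517000
P(Pitch system down) [AND] = 0.10 × 0.06 × 0.09 = 0.000540
P(Yaw brake lost) [AND] = 0.517000 × 0.000540 × 0.41 × 0.42 = 0.000048
P(Wind turbine shutdown fails) [OR] = 1 − (1−0.768448) × (1−0.000048) × (1−0.17) = 0.807821
Rounded to 4 decimal places: P(Wind turbine shutdown fails) ≈ 0.8078.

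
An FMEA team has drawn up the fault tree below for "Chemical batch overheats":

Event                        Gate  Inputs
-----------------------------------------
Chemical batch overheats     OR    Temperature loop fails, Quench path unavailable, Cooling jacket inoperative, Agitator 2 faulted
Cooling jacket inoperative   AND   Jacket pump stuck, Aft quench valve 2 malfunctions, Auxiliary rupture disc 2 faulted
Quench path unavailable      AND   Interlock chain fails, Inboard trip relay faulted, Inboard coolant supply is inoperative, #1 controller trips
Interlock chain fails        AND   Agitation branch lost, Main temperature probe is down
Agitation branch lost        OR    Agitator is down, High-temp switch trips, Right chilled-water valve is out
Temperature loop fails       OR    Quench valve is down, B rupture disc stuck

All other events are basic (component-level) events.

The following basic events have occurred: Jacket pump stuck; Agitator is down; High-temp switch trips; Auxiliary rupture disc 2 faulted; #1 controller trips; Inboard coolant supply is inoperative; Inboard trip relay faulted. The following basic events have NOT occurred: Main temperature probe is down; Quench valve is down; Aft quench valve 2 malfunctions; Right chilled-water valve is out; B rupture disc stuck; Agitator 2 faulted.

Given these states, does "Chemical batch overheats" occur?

Temperature loop fails [OR]: Quench valve is down=not, B rupture disc stuck=not → no input occurs → does not occur.
Agitation branch lost [OR]: Agitator is down=occurs, High-temp switch trips=occurs, Right chilled-water valve is out=not → at least one input occurs → occurs.
Interlock chain fails [AND]: Agitation branch lost=occurs, Main temperature probe is down=not → not all inputs occur → does not occur.
Quench path unavailable [AND]: Interlock chain fails=not, Inboard trip relay faulted=occurs, Inboard coolant supply is inoperative=occurs, #1 controller trips=occurs → not all inputs occur → does not occur.
Cooling jacket inoperative [AND]: Jacket pump stuck=occurs, Aft quench valve 2 malfunctions=not, Auxiliary rupture disc 2 faulted=occurs → not all inputs occur → does not occur.
Chemical batch overheats [OR]: Temperature loop fails=not, Quench path unavailable=not, Cooling jacket inoperative=not, Agitator 2 faulted=not → no input occurs → does not occur.

No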